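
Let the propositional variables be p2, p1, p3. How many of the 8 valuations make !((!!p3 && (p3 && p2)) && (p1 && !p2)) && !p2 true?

Initial set: {(!((!!p3 && (p3 && p2)) && (p1 && !p2)) && !p2)}.
(!((!!p3 && (p3 && p2)) && (p1 && !p2)) && !p2): α-rule — add !((!!p3 && (p3 && p2)) && (p1 && !p2)), !p2.
!((!!p3 && (p3 && p2)) && (p1 && !p2)): β-rule — branch into !(!!p3 && (p3 && p2))  //  !(p1 && !p2).
  branch 1 (add !(!!p3 && (p3 && p2))):
    !(!!p3 && (p3 && p2)): β-rule — branch into !!!p3  //  !(p3 && p2).
      branch 1.1 (add !!!p3):
        !!!p3: drop double negation, giving !p3.
        ○ open, literals {p2=0, p3=0}.
      branch 1.2 (add !(p3 && p2)):
        !(p3 && p2): β-rule — branch into !p3  //  !p2.
          branch 1.2.1 (add !p3):
            ○ open, literals {p2=0, p3=0}.
          branch 1.2.2 (add !p2):
            ○ open, literals {p2=0}.
  branch 2 (add !(p1 && !p2)):
    !(p1 && !p2): β-rule — branch into !p1  //  !!p2.
      branch 2.1 (add !p1):
        ○ open, literals {p1=0, p2=0}.
      branch 2.2 (add !!p2):
        × closes — contains both p2 and !p2.
1 branch closed, 4 open.
Each open branch fixes some atoms; the unmentioned ones are free. Counting distinct full assignments: branch {p2=0, p3=0} (p1) contributes 2 new; branch {p2=0, p3=0} (p1) contributes 0 new; branch {p2=0} (p1, p3) contributes 2 new; branch {p1=0, p2=0} (p3) contributes 0 new. Total: 4.

4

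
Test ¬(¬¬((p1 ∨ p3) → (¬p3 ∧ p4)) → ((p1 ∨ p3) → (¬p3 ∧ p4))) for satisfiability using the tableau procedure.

Unsatisfiable

Initial set: {¬(¬¬((p1 ∨ p3) → (¬p3 ∧ p4)) → ((p1 ∨ p3) → (¬p3 ∧ p4)))}.
¬(¬¬((p1 ∨ p3) → (¬p3 ∧ p4)) → ((p1 ∨ p3) → (¬p3 ∧ p4))): α-rule — add ¬¬((p1 ∨ p3) → (¬p3 ∧ p4)), ¬((p1 ∨ p3) → (¬p3 ∧ p4)).
¬¬((p1 ∨ p3) → (¬p3 ∧ p4)): drop double negation, giving ((p1 ∨ p3) → (¬p3 ∧ p4)).
¬((p1 ∨ p3) → (¬p3 ∧ p4)): α-rule — add (p1 ∨ p3), ¬(¬p3 ∧ p4).
((p1 ∨ p3) → (¬p3 ∧ p4)): β-rule — branch into ¬(p1 ∨ p3)  //  (¬p3 ∧ p4).
  branch 1 (add ¬(p1 ∨ p3)):
    ¬(p1 ∨ p3): α-rule — add ¬p1, ¬p3.
    (p1 ∨ p3): β-rule — branch into p1  //  p3.
      branch 1.1 (add p1):
        × closes — contains both p1 and ¬p1.
      branch 1.2 (add p3):
        × closes — contains both p3 and ¬p3.
  branch 2 (add (¬p3 ∧ p4)):
    (¬p3 ∧ p4): α-rule — add ¬p3, p4.
    (p1 ∨ p3): β-rule — branch into p1  //  p3.
      branch 2.1 (add p1):
        ¬(¬p3 ∧ p4): β-rule — branch into ¬¬p3  //  ¬p4.
          branch 2.1.1 (add ¬¬p3):
            × closes — contains both p3 and ¬p3.
          branch 2.1.2 (add ¬p4):
            × closes — contains both p4 and ¬p4.
      branch 2.2 (add p3):
        × closes — contains both p3 and ¬p3.
All 5 branches close.
Every branch closed; the formula is unsatisfiable.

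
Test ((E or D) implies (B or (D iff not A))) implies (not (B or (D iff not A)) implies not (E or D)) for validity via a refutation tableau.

Assume the negation and expand:
Initial set: {not (((E or D) implies (B or (D iff not A))) implies (not (B or (D iff not A)) implies not (E or D)))}.
not (((E or D) implies (B or (D iff not A))) implies (not (B or (D iff not A)) implies not (E or D))): α-rule — add ((E or D) implies (B or (D iff not A))), not (not (B or (D iff not A)) implies not (E or D)).
not (not (B or (D iff not A)) implies not (E or D)): α-rule — add not (B or (D iff not A)), not not (E or D).
not (B or (D iff not A)): α-rule — add not B, not (D iff not A).
((E or D) implies (B or (D iff not A))): β-rule — branch into not (E or D)  //  (B or (D iff not A)).
  branch 1 (add not (E or D)):
    not (E or D): α-rule — add not E, not D.
    not not (E or D): β-rule — branch into E  //  D.
      branch 1.1 (add E):
        × closes — contains both E and not E.
      branch 1.2 (add D):
        × closes — contains both D and not D.
  branch 2 (add (B or (D iff not A))):
    not not (E or D): β-rule — branch into E  //  D.
      branch 2.1 (add E):
        not (D iff not A): β-rule — branch into D, not not A  //  not D, not A.
          branch 2.1.1 (add D, not not A):
            (B or (D iff not A)): β-rule — branch into B  //  (D iff not A).
              branch 2.1.1.1 (add B):
                × closes — contains both B and not B.
              branch 2.1.1.2 (add (D iff not A)):
                (D iff not A): β-rule — branch into D, not A  //  not D, not not A.
                  branch 2.1.1.2.1 (add D, not A):
                    × closes — contains both A and not A.
                  branch 2.1.1.2.2 (add not D, not not A):
                    × closes — contains both D and not D.
          branch 2.1.2 (add not D, not A):
            (B or (D iff not A)): β-rule — branch into B  //  (D iff not A).
              branch 2.1.2.1 (add B):
                × closes — contains both B and not B.
              branch 2.1.2.2 (add (D iff not A)):
                (D iff not A): β-rule — branch into D, not A  //  not D, not not A.
                  branch 2.1.2.2.1 (add D, not A):
                    × closes — contains both D and not D.
                  branch 2.1.2.2.2 (add not D, not not A):
                    × closes — contains both A and not A.
      branch 2.2 (add D):
        not (D iff not A): β-rule — branch into D, not not A  //  not D, not A.
          branch 2.2.1 (add D, not not A):
            (B or (D iff not A)): β-rule — branch into B  //  (D iff not A).
              branch 2.2.1.1 (add B):
                × closes — contains both B and not B.
              branch 2.2.1.2 (add (D iff not A)):
                (D iff not A): β-rule — branch into D, not A  //  not D, not not A.
                  branch 2.2.1.2.1 (add D, not A):
                    × closes — contains both A and not A.
                  branch 2.2.1.2.2 (add not D, not not A):
                    × closes — contains both D and not D.
          branch 2.2.2 (add not D, not A):
            × closes — contains both D and not D.
All 12 branches close.
Every branch closed, so the negation is unsatisfiable and the formula is valid.

Valid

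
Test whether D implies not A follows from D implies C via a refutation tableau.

Initial set: {(D implies C); not (D implies not A)}.
not (D implies not A): α-rule — add D, not not A.
(D implies C): β-rule — branch into not D  //  C.
  branch 1 (add not D):
    × closes — contains both D and not D.
  branch 2 (add C):
    ○ open, literals {A=T, C=T, D=T}.
1 branch closed, 1 open.
An open branch gives a countermodel: A=T, C=T, D=T (unmentioned atoms arbitrary); the premises hold there but the conclusion fails.

No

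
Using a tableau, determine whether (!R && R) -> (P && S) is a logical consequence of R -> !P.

Initial set: {T (R -> !P); F ((!R && R) -> (P && S))}.
F ((!R && R) -> (P && S)): α-rule — add T (!R && R), F (P && S).
T (!R && R): α-rule — add T !R, T R.
× closes — contains both R and !R.
All 1 branch closes.
Every branch closed, so the premises entail the conclusion.

Yes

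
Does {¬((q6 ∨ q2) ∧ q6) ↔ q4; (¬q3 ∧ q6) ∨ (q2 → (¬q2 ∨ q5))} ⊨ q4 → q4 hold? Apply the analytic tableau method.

Initial set: {(¬((q6 ∨ q2) ∧ q6) ↔ q4); ((¬q3 ∧ q6) ∨ (q2 → (¬q2 ∨ q5))); ¬(q4 → q4)}.
¬(q4 → q4): α-rule — add q4, ¬q4.
× closes — contains both q4 and ¬q4.
All 1 branch closes.
Every branch closed, so the premises entail the conclusion.

Yes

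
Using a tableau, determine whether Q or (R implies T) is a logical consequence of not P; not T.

No

Initial set: {not P; not T; not (Q or (R implies T))}.
not (Q or (R implies T)): α-rule — add not Q, not (R implies T).
not (R implies T): α-rule — add R, not T.
○ open, literals {P=0, Q=0, R=1, T=0}.
0 branches closed, 1 open.
An open branch gives a countermodel: P=0, Q=0, R=1, T=0 (unmentioned atoms arbitrary); the premises hold there but the conclusion fails.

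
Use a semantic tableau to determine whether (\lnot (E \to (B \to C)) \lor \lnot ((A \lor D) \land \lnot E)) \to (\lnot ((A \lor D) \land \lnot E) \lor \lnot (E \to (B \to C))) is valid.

Assume the negation and expand:
Initial set: {F ((\lnot (E \to (B \to C)) \lor \lnot ((A \lor D) \land \lnot E)) \to (\lnot ((A \lor D) \land \lnot E) \lor \lnot (E \to (B \to C))))}.
F ((\lnot (E \to (B \to C)) \lor \lnot ((A \lor D) \land \lnot E)) \to (\lnot ((A \lor D) \land \lnot E) \lor \lnot (E \to (B \to C)))): α-rule — add T (\lnot (E \to (B \to C)) \lor \lnot ((A \lor D) \land \lnot E)), F (\lnot ((A \lor D) \land \lnot E) \lor \lnot (E \to (B \to C))).
F (\lnot ((A \lor D) \land \lnot E) \lor \lnot (E \to (B \to C))): α-rule — add F \lnot ((A \lor D) \land \lnot E), F \lnot (E \to (B \to C)).
F \lnot ((A \lor D) \land \lnot E): α-rule — add T (A \lor D), T \lnot E.
T (\lnot (E \to (B \to C)) \lor \lnot ((A \lor D) \land \lnot E)): β-rule — branch into T \lnot (E \to (B \to C))  //  T \lnot ((A \lor D) \land \lnot E).
  branch 1 (add T \lnot (E \to (B \to C))):
    T \lnot (E \to (B \to C)): α-rule — add T E, F (B \to C).
    × closes — contains both E and \lnot E.
  branch 2 (add T \lnot ((A \lor D) \land \lnot E)):
    F \lnot (E \to (B \to C)): β-rule — branch into F E  //  T (B \to C).
      branch 2.1 (add F E):
        T (A \lor D): β-rule — branch into T A  //  T D.
          branch 2.1.1 (add T A):
            T \lnot ((A \lor D) \land \lnot E): β-rule — branch into F (A \lor D)  //  F \lnot E.
              branch 2.1.1.1 (add F (A \lor D)):
                F (A \lor D): α-rule — add F A, F D.
                × closes — contains both A and \lnot A.
              branch 2.1.1.2 (add F \lnot E):
                × closes — contains both E and \lnot E.
          branch 2.1.2 (add T D):
            T \lnot ((A \lor D) \land \lnot E): β-rule — branch into F (A \lor D)  //  F \lnot E.
              branch 2.1.2.1 (add F (A \lor D)):
                F (A \lor D): α-rule — add F A, F D.
                × closes — contains both D and \lnot D.
              branch 2.1.2.2 (add F \lnot E):
                × closes — contains both E and \lnot E.
      branch 2.2 (add T (B \to C)):
        T (A \lor D): β-rule — branch into T A  //  T D.
          branch 2.2.1 (add T A):
            T \lnot ((A \lor D) \land \lnot E): β-rule — branch into F (A \lor D)  //  F \lnot E.
              branch 2.2.1.1 (add F (A \lor D)):
                F (A \lor D): α-rule — add F A, F D.
                × closes — contains both A and \lnot A.
              branch 2.2.1.2 (add F \lnot E):
                × closes — contains both E and \lnot E.
          branch 2.2.2 (add T D):
            T \lnot ((A \lor D) \land \lnot E): β-rule — branch into F (A \lor D)  //  F \lnot E.
              branch 2.2.2.1 (add F (A \lor D)):
                F (A \lor D): α-rule — add F A, F D.
                × closes — contains both D and \lnot D.
              branch 2.2.2.2 (add F \lnot E):
                × closes — contains both E and \lnot E.
All 9 branches close.
Every branch closed, so the negation is unsatisfiable and the formula is valid.

Valid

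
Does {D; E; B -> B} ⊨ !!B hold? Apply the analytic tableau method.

No

Initial set: {T D; T E; T (B -> B); F !!B}.
F !!B: drop double negation, giving F B.
T (B -> B): β-rule — branch into F B  //  T B.
  branch 1 (add F B):
    ○ open, literals {B=F, D=T, E=T}.
  branch 2 (add T B):
    × closes — contains both B and !B.
1 branch closed, 1 open.
An open branch gives a countermodel: B=F, D=T, E=T (unmentioned atoms arbitrary); the premises hold there but the conclusion fails.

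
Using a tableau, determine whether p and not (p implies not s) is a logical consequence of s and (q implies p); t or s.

Initial set: {(s and (q implies p)); (t or s); not (p and not (p implies not s))}.
(s and (q implies p)): α-rule — add s, (q implies p).
(t or s): β-rule — branch into t  //  s.
  branch 1 (add t):
    not (p and not (p implies not s)): β-rule — branch into not p  //  not not (p implies not s).
      branch 1.1 (add not p):
        (q implies p): β-rule — branch into not q  //  p.
          branch 1.1.1 (add not q):
            ○ open, literals {p=false, q=false, s=true, t=true}.
          branch 1.1.2 (add p):
            × closes — contains both p and not p.
      branch 1.2 (add not not (p implies not s)):
        (q implies p): β-rule — branch into not q  //  p.
          branch 1.2.1 (add not q):
            not not (p implies not s): β-rule — branch into not p  //  not s.
              branch 1.2.1.1 (add not p):
                ○ open, literals {p=false, q=false, s=true, t=true}.
              branch 1.2.1.2 (add not s):
                × closes — contains both s and not s.
          branch 1.2.2 (add p):
            not not (p implies not s): β-rule — branch into not p  //  not s.
              branch 1.2.2.1 (add not p):
                × closes — contains both p and not p.
              branch 1.2.2.2 (add not s):
                × closes — contains both s and not s.
  branch 2 (add s):
    not (p and not (p implies not s)): β-rule — branch into not p  //  not not (p implies not s).
      branch 2.1 (add not p):
        (q implies p): β-rule — branch into not q  //  p.
          branch 2.1.1 (add not q):
            ○ open, literals {p=false, q=false, s=true}.
          branch 2.1.2 (add p):
            × closes — contains both p and not p.
      branch 2.2 (add not not (p implies not s)):
        (q implies p): β-rule — branch into not q  //  p.
          branch 2.2.1 (add not q):
            not not (p implies not s): β-rule — branch into not p  //  not s.
              branch 2.2.1.1 (add not p):
                ○ open, literals {p=false, q=false, s=true}.
              branch 2.2.1.2 (add not s):
                × closes — contains both s and not s.
          branch 2.2.2 (add p):
            not not (p implies not s): β-rule — branch into not p  //  not s.
              branch 2.2.2.1 (add not p):
                × closes — contains both p and not p.
              branch 2.2.2.2 (add not s):
                × closes — contains both s and not s.
8 branches closed, 4 open.
An open branch gives a countermodel: p=false, q=false, s=true, t=true (unmentioned atoms arbitrary); the premises hold there but the conclusion fails.

No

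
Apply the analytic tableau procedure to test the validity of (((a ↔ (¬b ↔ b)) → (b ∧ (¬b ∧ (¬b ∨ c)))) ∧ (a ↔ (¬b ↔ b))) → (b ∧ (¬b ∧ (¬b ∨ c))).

Valid

Assume the negation and expand:
Initial set: {¬((((a ↔ (¬b ↔ b)) → (b ∧ (¬b ∧ (¬b ∨ c)))) ∧ (a ↔ (¬b ↔ b))) → (b ∧ (¬b ∧ (¬b ∨ c))))}.
¬((((a ↔ (¬b ↔ b)) → (b ∧ (¬b ∧ (¬b ∨ c)))) ∧ (a ↔ (¬b ↔ b))) → (b ∧ (¬b ∧ (¬b ∨ c)))): α-rule — add (((a ↔ (¬b ↔ b)) → (b ∧ (¬b ∧ (¬b ∨ c)))) ∧ (a ↔ (¬b ↔ b))), ¬(b ∧ (¬b ∧ (¬b ∨ c))).
(((a ↔ (¬b ↔ b)) → (b ∧ (¬b ∧ (¬b ∨ c)))) ∧ (a ↔ (¬b ↔ b))): α-rule — add ((a ↔ (¬b ↔ b)) → (b ∧ (¬b ∧ (¬b ∨ c)))), (a ↔ (¬b ↔ b)).
¬(b ∧ (¬b ∧ (¬b ∨ c))): β-rule — branch into ¬b  //  ¬(¬b ∧ (¬b ∨ c)).
  branch 1 (add ¬b):
    ((a ↔ (¬b ↔ b)) → (b ∧ (¬b ∧ (¬b ∨ c)))): β-rule — branch into ¬(a ↔ (¬b ↔ b))  //  (b ∧ (¬b ∧ (¬b ∨ c))).
      branch 1.1 (add ¬(a ↔ (¬b ↔ b))):
        (a ↔ (¬b ↔ b)): β-rule — branch into a, (¬b ↔ b)  //  ¬a, ¬(¬b ↔ b).
          branch 1.1.1 (add a, (¬b ↔ b)):
            ¬(a ↔ (¬b ↔ b)): β-rule — branch into a, ¬(¬b ↔ b)  //  ¬a, (¬b ↔ b).
              branch 1.1.1.1 (add a, ¬(¬b ↔ b)):
                (¬b ↔ b): β-rule — branch into ¬b, b  //  ¬¬b, ¬b.
                  branch 1.1.1.1.1 (add ¬b, b):
                    × closes — contains both b and ¬b.
                  branch 1.1.1.1.2 (add ¬¬b, ¬b):
                    × closes — contains both b and ¬b.
              branch 1.1.1.2 (add ¬a, (¬b ↔ b)):
                × closes — contains both a and ¬a.
          branch 1.1.2 (add ¬a, ¬(¬b ↔ b)):
            ¬(a ↔ (¬b ↔ b)): β-rule — branch into a, ¬(¬b ↔ b)  //  ¬a, (¬b ↔ b).
              branch 1.1.2.1 (add a, ¬(¬b ↔ b)):
                × closes — contains both a and ¬a.
              branch 1.1.2.2 (add ¬a, (¬b ↔ b)):
                ¬(¬b ↔ b): β-rule — branch into ¬b, ¬b  //  ¬¬b, b.
                  branch 1.1.2.2.1 (add ¬b, ¬b):
                    (¬b ↔ b): β-rule — branch into ¬b, b  //  ¬¬b, ¬b.
                      branch 1.1.2.2.1.1 (add ¬b, b):
                        × closes — contains both b and ¬b.
                      branch 1.1.2.2.1.2 (add ¬¬b, ¬b):
                        × closes — contains both b and ¬b.
                  branch 1.1.2.2.2 (add ¬¬b, b):
                    × closes — contains both b and ¬b.
      branch 1.2 (add (b ∧ (¬b ∧ (¬b ∨ c)))):
        (b ∧ (¬b ∧ (¬b ∨ c))): α-rule — add b, (¬b ∧ (¬b ∨ c)).
        × closes — contains both b and ¬b.
  branch 2 (add ¬(¬b ∧ (¬b ∨ c))):
    ((a ↔ (¬b ↔ b)) → (b ∧ (¬b ∧ (¬b ∨ c)))): β-rule — branch into ¬(a ↔ (¬b ↔ b))  //  (b ∧ (¬b ∧ (¬b ∨ c))).
      branch 2.1 (add ¬(a ↔ (¬b ↔ b))):
        (a ↔ (¬b ↔ b)): β-rule — branch into a, (¬b ↔ b)  //  ¬a, ¬(¬b ↔ b).
          branch 2.1.1 (add a, (¬b ↔ b)):
            ¬(¬b ∧ (¬b ∨ c)): β-rule — branch into ¬¬b  //  ¬(¬b ∨ c).
              branch 2.1.1.1 (add ¬¬b):
                ¬(a ↔ (¬b ↔ b)): β-rule — branch into a, ¬(¬b ↔ b)  //  ¬a, (¬b ↔ b).
                  branch 2.1.1.1.1 (add a, ¬(¬b ↔ b)):
                    (¬b ↔ b): β-rule — branch into ¬b, b  //  ¬¬b, ¬b.
                      branch 2.1.1.1.1.1 (add ¬b, b):
                        × closes — contains both b and ¬b.
                      branch 2.1.1.1.1.2 (add ¬¬b, ¬b):
                        × closes — contains both b and ¬b.
                  branch 2.1.1.1.2 (add ¬a, (¬b ↔ b)):
                    × closes — contains both a and ¬a.
              branch 2.1.1.2 (add ¬(¬b ∨ c)):
                ¬(¬b ∨ c): α-rule — add ¬¬b, ¬c.
                ¬(a ↔ (¬b ↔ b)): β-rule — branch into a, ¬(¬b ↔ b)  //  ¬a, (¬b ↔ b).
                  branch 2.1.1.2.1 (add a, ¬(¬b ↔ b)):
                    (¬b ↔ b): β-rule — branch into ¬b, b  //  ¬¬b, ¬b.
                      branch 2.1.1.2.1.1 (add ¬b, b):
                        × closes — contains both b and ¬b.
                      branch 2.1.1.2.1.2 (add ¬¬b, ¬b):
                        × closes — contains both b and ¬b.
                  branch 2.1.1.2.2 (add ¬a, (¬b ↔ b)):
                    × closes — contains both a and ¬a.
          branch 2.1.2 (add ¬a, ¬(¬b ↔ b)):
            ¬(¬b ∧ (¬b ∨ c)): β-rule — branch into ¬¬b  //  ¬(¬b ∨ c).
              branch 2.1.2.1 (add ¬¬b):
                ¬(a ↔ (¬b ↔ b)): β-rule — branch into a, ¬(¬b ↔ b)  //  ¬a, (¬b ↔ b).
                  branch 2.1.2.1.1 (add a, ¬(¬b ↔ b)):
                    × closes — contains both a and ¬a.
                  branch 2.1.2.1.2 (add ¬a, (¬b ↔ b)):
                    ¬(¬b ↔ b): β-rule — branch into ¬b, ¬b  //  ¬¬b, b.
                      branch 2.1.2.1.2.1 (add ¬b, ¬b):
                        × closes — contains both b and ¬b.
                      branch 2.1.2.1.2.2 (add ¬¬b, b):
                        (¬b ↔ b): β-rule — branch into ¬b, b  //  ¬¬b, ¬b.
                          branch 2.1.2.1.2.2.1 (add ¬b, b):
                            × closes — contains both b and ¬b.
                          branch 2.1.2.1.2.2.2 (add ¬¬b, ¬b):
                            × closes — contains both b and ¬b.
              branch 2.1.2.2 (add ¬(¬b ∨ c)):
                ¬(¬b ∨ c): α-rule — add ¬¬b, ¬c.
                ¬(a ↔ (¬b ↔ b)): β-rule — branch into a, ¬(¬b ↔ b)  //  ¬a, (¬b ↔ b).
                  branch 2.1.2.2.1 (add a, ¬(¬b ↔ b)):
                    × closes — contains both a and ¬a.
                  branch 2.1.2.2.2 (add ¬a, (¬b ↔ b)):
                    ¬(¬b ↔ b): β-rule — branch into ¬b, ¬b  //  ¬¬b, b.
                      branch 2.1.2.2.2.1 (add ¬b, ¬b):
                        × closes — contains both b and ¬b.
                      branch 2.1.2.2.2.2 (add ¬¬b, b):
                        (¬b ↔ b): β-rule — branch into ¬b, b  //  ¬¬b, ¬b.
                          branch 2.1.2.2.2.2.1 (add ¬b, b):
                            × closes — contains both b and ¬b.
                          branch 2.1.2.2.2.2.2 (add ¬¬b, ¬b):
                            × closes — contains both b and ¬b.
      branch 2.2 (add (b ∧ (¬b ∧ (¬b ∨ c)))):
        (b ∧ (¬b ∧ (¬b ∨ c))): α-rule — add b, (¬b ∧ (¬b ∨ c)).
        (¬b ∧ (¬b ∨ c)): α-rule — add ¬b, (¬b ∨ c).
        × closes — contains both b and ¬b.
All 23 branches close.
Every branch closed, so the negation is unsatisfiable and the formula is valid.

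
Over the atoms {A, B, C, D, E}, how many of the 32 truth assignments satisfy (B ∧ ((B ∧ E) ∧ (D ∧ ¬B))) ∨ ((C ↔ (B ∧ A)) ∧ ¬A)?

Initial set: {((B ∧ ((B ∧ E) ∧ (D ∧ ¬B))) ∨ ((C ↔ (B ∧ A)) ∧ ¬A))}.
((B ∧ ((B ∧ E) ∧ (D ∧ ¬B))) ∨ ((C ↔ (B ∧ A)) ∧ ¬A)): β-rule — branch into (B ∧ ((B ∧ E) ∧ (D ∧ ¬B)))  //  ((C ↔ (B ∧ A)) ∧ ¬A).
  branch 1 (add (B ∧ ((B ∧ E) ∧ (D ∧ ¬B)))):
    (B ∧ ((B ∧ E) ∧ (D ∧ ¬B))): α-rule — add B, ((B ∧ E) ∧ (D ∧ ¬B)).
    ((B ∧ E) ∧ (D ∧ ¬B)): α-rule — add (B ∧ E), (D ∧ ¬B).
    (B ∧ E): α-rule — add B, E.
    (D ∧ ¬B): α-rule — add D, ¬B.
    × closes — contains both B and ¬B.
  branch 2 (add ((C ↔ (B ∧ A)) ∧ ¬A)):
    ((C ↔ (B ∧ A)) ∧ ¬A): α-rule — add (C ↔ (B ∧ A)), ¬A.
    (C ↔ (B ∧ A)): β-rule — branch into C, (B ∧ A)  //  ¬C, ¬(B ∧ A).
      branch 2.1 (add C, (B ∧ A)):
        (B ∧ A): α-rule — add B, A.
        × closes — contains both A and ¬A.
      branch 2.2 (add ¬C, ¬(B ∧ A)):
        ¬(B ∧ A): β-rule — branch into ¬B  //  ¬A.
          branch 2.2.1 (add ¬B):
            ○ open, literals {A=F, B=F, C=F}.
          branch 2.2.2 (add ¬A):
            ○ open, literals {A=F, C=F}.
2 branches closed, 2 open.
Each open branch fixes some atoms; the unmentioned ones are free. Counting distinct full assignments: branch {A=F, B=F, C=F} (D, E) contributes 4 new; branch {A=F, C=F} (B, D, E) contributes 4 new. Total: 8.

8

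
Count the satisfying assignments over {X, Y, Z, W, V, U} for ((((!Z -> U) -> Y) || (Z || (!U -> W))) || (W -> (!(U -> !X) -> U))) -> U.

32

Initial set: {(((((!Z -> U) -> Y) || (Z || (!U -> W))) || (W -> (!(U -> !X) -> U))) -> U)}.
(((((!Z -> U) -> Y) || (Z || (!U -> W))) || (W -> (!(U -> !X) -> U))) -> U): β-rule — branch into !((((!Z -> U) -> Y) || (Z || (!U -> W))) || (W -> (!(U -> !X) -> U)))  //  U.
  branch 1 (add !((((!Z -> U) -> Y) || (Z || (!U -> W))) || (W -> (!(U -> !X) -> U)))):
    !((((!Z -> U) -> Y) || (Z || (!U -> W))) || (W -> (!(U -> !X) -> U))): α-rule — add !(((!Z -> U) -> Y) || (Z || (!U -> W))), !(W -> (!(U -> !X) -> U)).
    !(((!Z -> U) -> Y) || (Z || (!U -> W))): α-rule — add !((!Z -> U) -> Y), !(Z || (!U -> W)).
    !(W -> (!(U -> !X) -> U)): α-rule — add W, !(!(U -> !X) -> U).
    !((!Z -> U) -> Y): α-rule — add (!Z -> U), !Y.
    !(Z || (!U -> W)): α-rule — add !Z, !(!U -> W).
    !(!(U -> !X) -> U): α-rule — add !(U -> !X), !U.
    !(!U -> W): α-rule — add !U, !W.
    × closes — contains both W and !W.
  branch 2 (add U):
    ○ open, literals {U=T}.
1 branch closed, 1 open.
Each open branch fixes some atoms; the unmentioned ones are free. Counting distinct full assignments: branch {U=T} (X, Y, Z, W, V) contributes 32 new. Total: 32.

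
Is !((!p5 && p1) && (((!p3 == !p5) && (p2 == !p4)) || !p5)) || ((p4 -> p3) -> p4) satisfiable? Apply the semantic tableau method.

Initial set: {T (!((!p5 && p1) && (((!p3 == !p5) && (p2 == !p4)) || !p5)) || ((p4 -> p3) -> p4))}.
T (!((!p5 && p1) && (((!p3 == !p5) && (p2 == !p4)) || !p5)) || ((p4 -> p3) -> p4)): β-rule — branch into T !((!p5 && p1) && (((!p3 == !p5) && (p2 == !p4)) || !p5))  //  T ((p4 -> p3) -> p4).
  branch 1 (add T !((!p5 && p1) && (((!p3 == !p5) && (p2 == !p4)) || !p5))):
    T !((!p5 && p1) && (((!p3 == !p5) && (p2 == !p4)) || !p5)): β-rule — branch into F (!p5 && p1)  //  F (((!p3 == !p5) && (p2 == !p4)) || !p5).
      branch 1.1 (add F (!p5 && p1)):
        F (!p5 && p1): β-rule — branch into F !p5  //  F p1.
          branch 1.1.1 (add F !p5):
            ○ open, literals {p5=1}.
          branch 1.1.2 (add F p1):
            ○ open, literals {p1=0}.
      branch 1.2 (add F (((!p3 == !p5) && (p2 == !p4)) || !p5)):
        F (((!p3 == !p5) && (p2 == !p4)) || !p5): α-rule — add F ((!p3 == !p5) && (p2 == !p4)), F !p5.
        F ((!p3 == !p5) && (p2 == !p4)): β-rule — branch into F (!p3 == !p5)  //  F (p2 == !p4).
          branch 1.2.1 (add F (!p3 == !p5)):
            F (!p3 == !p5): β-rule — branch into T !p3, F !p5  //  F !p3, T !p5.
              branch 1.2.1.1 (add T !p3, F !p5):
                ○ open, literals {p3=0, p5=1}.
              branch 1.2.1.2 (add F !p3, T !p5):
                × closes — contains both p5 and !p5.
          branch 1.2.2 (add F (p2 == !p4)):
            F (p2 == !p4): β-rule — branch into T p2, F !p4  //  F p2, T !p4.
              branch 1.2.2.1 (add T p2, F !p4):
                ○ open, literals {p2=1, p4=1, p5=1}.
              branch 1.2.2.2 (add F p2, T !p4):
                ○ open, literals {p2=0, p4=0, p5=1}.
  branch 2 (add T ((p4 -> p3) -> p4)):
    T ((p4 -> p3) -> p4): β-rule — branch into F (p4 -> p3)  //  T p4.
      branch 2.1 (add F (p4 -> p3)):
        F (p4 -> p3): α-rule — add T p4, F p3.
        ○ open, literals {p3=0, p4=1}.
      branch 2.2 (add T p4):
        ○ open, literals {p4=1}.
1 branch closed, 7 open.
An open branch gives a satisfying assignment: p5=1.

Satisfiable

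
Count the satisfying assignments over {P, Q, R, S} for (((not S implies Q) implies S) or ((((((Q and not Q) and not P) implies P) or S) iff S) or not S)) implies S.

8

Initial set: {T ((((not S implies Q) implies S) or ((((((Q and not Q) and not P) implies P) or S) iff S) or not S)) implies S)}.
T ((((not S implies Q) implies S) or ((((((Q and not Q) and not P) implies P) or S) iff S) or not S)) implies S): β-rule — branch into F (((not S implies Q) implies S) or ((((((Q and not Q) and not P) implies P) or S) iff S) or not S))  //  T S.
  branch 1 (add F (((not S implies Q) implies S) or ((((((Q and not Q) and not P) implies P) or S) iff S) or not S))):
    F (((not S implies Q) implies S) or ((((((Q and not Q) and not P) implies P) or S) iff S) or not S)): α-rule — add F ((not S implies Q) implies S), F ((((((Q and not Q) and not P) implies P) or S) iff S) or not S).
    F ((not S implies Q) implies S): α-rule — add T (not S implies Q), F S.
    F ((((((Q and not Q) and not P) implies P) or S) iff S) or not S): α-rule — add F (((((Q and not Q) and not P) implies P) or S) iff S), F not S.
    × closes — contains both S and not S.
  branch 2 (add T S):
    ○ open, literals {S=true}.
1 branch closed, 1 open.
Each open branch fixes some atoms; the unmentioned ones are free. Counting distinct full assignments: branch {S=true} (P, Q, R) contributes 8 new. Total: 8.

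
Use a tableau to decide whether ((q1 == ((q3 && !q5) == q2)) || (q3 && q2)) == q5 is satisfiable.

Initial set: {(((q1 == ((q3 && !q5) == q2)) || (q3 && q2)) == q5)}.
(((q1 == ((q3 && !q5) == q2)) || (q3 && q2)) == q5): β-rule — branch into ((q1 == ((q3 && !q5) == q2)) || (q3 && q2)), q5  //  !((q1 == ((q3 && !q5) == q2)) || (q3 && q2)), !q5.
  branch 1 (add ((q1 == ((q3 && !q5) == q2)) || (q3 && q2)), q5):
    ((q1 == ((q3 && !q5) == q2)) || (q3 && q2)): β-rule — branch into (q1 == ((q3 && !q5) == q2))  //  (q3 && q2).
      branch 1.1 (add (q1 == ((q3 && !q5) == q2))):
        (q1 == ((q3 && !q5) == q2)): β-rule — branch into q1, ((q3 && !q5) == q2)  //  !q1, !((q3 && !q5) == q2).
          branch 1.1.1 (add q1, ((q3 && !q5) == q2)):
            ((q3 && !q5) == q2): β-rule — branch into (q3 && !q5), q2  //  !(q3 && !q5), !q2.
              branch 1.1.1.1 (add (q3 && !q5), q2):
                (q3 && !q5): α-rule — add q3, !q5.
                × closes — contains both q5 and !q5.
              branch 1.1.1.2 (add !(q3 && !q5), !q2):
                !(q3 && !q5): β-rule — branch into !q3  //  !!q5.
                  branch 1.1.1.2.1 (add !q3):
                    ○ open, literals {q1=true, q2=false, q3=false, q5=true}.
                  branch 1.1.1.2.2 (add !!q5):
                    ○ open, literals {q1=true, q2=false, q5=true}.
          branch 1.1.2 (add !q1, !((q3 && !q5) == q2)):
            !((q3 && !q5) == q2): β-rule — branch into (q3 && !q5), !q2  //  !(q3 && !q5), q2.
              branch 1.1.2.1 (add (q3 && !q5), !q2):
                (q3 && !q5): α-rule — add q3, !q5.
                × closes — contains both q5 and !q5.
              branch 1.1.2.2 (add !(q3 && !q5), q2):
                !(q3 && !q5): β-rule — branch into !q3  //  !!q5.
                  branch 1.1.2.2.1 (add !q3):
                    ○ open, literals {q1=false, q2=true, q3=false, q5=true}.
                  branch 1.1.2.2.2 (add !!q5):
                    ○ open, literals {q1=false, q2=true, q5=true}.
      branch 1.2 (add (q3 && q2)):
        (q3 && q2): α-rule — add q3, q2.
        ○ open, literals {q2=true, q3=true, q5=true}.
  branch 2 (add !((q1 == ((q3 && !q5) == q2)) || (q3 && q2)), !q5):
    !((q1 == ((q3 && !q5) == q2)) || (q3 && q2)): α-rule — add !(q1 == ((q3 && !q5) == q2)), !(q3 && q2).
    !(q1 == ((q3 && !q5) == q2)): β-rule — branch into q1, !((q3 && !q5) == q2)  //  !q1, ((q3 && !q5) == q2).
      branch 2.1 (add q1, !((q3 && !q5) == q2)):
        !(q3 && q2): β-rule — branch into !q3  //  !q2.
          branch 2.1.1 (add !q3):
            !((q3 && !q5) == q2): β-rule — branch into (q3 && !q5), !q2  //  !(q3 && !q5), q2.
              branch 2.1.1.1 (add (q3 && !q5), !q2):
                (q3 && !q5): α-rule — add q3, !q5.
                × closes — contains both q3 and !q3.
              branch 2.1.1.2 (add !(q3 && !q5), q2):
                !(q3 && !q5): β-rule — branch into !q3  //  !!q5.
                  branch 2.1.1.2.1 (add !q3):
                    ○ open, literals {q1=true, q2=true, q3=false, q5=false}.
                  branch 2.1.1.2.2 (add !!q5):
                    × closes — contains both q5 and !q5.
          branch 2.1.2 (add !q2):
            !((q3 && !q5) == q2): β-rule — branch into (q3 && !q5), !q2  //  !(q3 && !q5), q2.
              branch 2.1.2.1 (add (q3 && !q5), !q2):
                (q3 && !q5): α-rule — add q3, !q5.
                ○ open, literals {q1=true, q2=false, q3=true, q5=false}.
              branch 2.1.2.2 (add !(q3 && !q5), q2):
                × closes — contains both q2 and !q2.
      branch 2.2 (add !q1, ((q3 && !q5) == q2)):
        !(q3 && q2): β-rule — branch into !q3  //  !q2.
          branch 2.2.1 (add !q3):
            ((q3 && !q5) == q2): β-rule — branch into (q3 && !q5), q2  //  !(q3 && !q5), !q2.
              branch 2.2.1.1 (add (q3 && !q5), q2):
                (q3 && !q5): α-rule — add q3, !q5.
                × closes — contains both q3 and !q3.
              branch 2.2.1.2 (add !(q3 && !q5), !q2):
                !(q3 && !q5): β-rule — branch into !q3  //  !!q5.
                  branch 2.2.1.2.1 (add !q3):
                    ○ open, literals {q1=false, q2=false, q3=false, q5=false}.
                  branch 2.2.1.2.2 (add !!q5):
                    × closes — contains both q5 and !q5.
          branch 2.2.2 (add !q2):
            ((q3 && !q5) == q2): β-rule — branch into (q3 && !q5), q2  //  !(q3 && !q5), !q2.
              branch 2.2.2.1 (add (q3 && !q5), q2):
                × closes — contains both q2 and !q2.
              branch 2.2.2.2 (add !(q3 && !q5), !q2):
                !(q3 && !q5): β-rule — branch into !q3  //  !!q5.
                  branch 2.2.2.2.1 (add !q3):
                    ○ open, literals {q1=false, q2=false, q3=false, q5=false}.
                  branch 2.2.2.2.2 (add !!q5):
                    × closes — contains both q5 and !q5.
9 branches closed, 9 open.
An open branch gives a satisfying assignment: q1=true, q2=false, q3=false, q5=true.

Satisfiable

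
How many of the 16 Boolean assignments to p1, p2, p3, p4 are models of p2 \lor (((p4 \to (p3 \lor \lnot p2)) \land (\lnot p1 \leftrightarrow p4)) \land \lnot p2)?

12

Initial set: {(p2 \lor (((p4 \to (p3 \lor \lnot p2)) \land (\lnot p1 \leftrightarrow p4)) \land \lnot p2))}.
(p2 \lor (((p4 \to (p3 \lor \lnot p2)) \land (\lnot p1 \leftrightarrow p4)) \land \lnot p2)): β-rule — branch into p2  //  (((p4 \to (p3 \lor \lnot p2)) \land (\lnot p1 \leftrightarrow p4)) \land \lnot p2).
  branch 1 (add p2):
    ○ open, literals {p2=1}.
  branch 2 (add (((p4 \to (p3 \lor \lnot p2)) \land (\lnot p1 \leftrightarrow p4)) \land \lnot p2)):
    (((p4 \to (p3 \lor \lnot p2)) \land (\lnot p1 \leftrightarrow p4)) \land \lnot p2): α-rule — add ((p4 \to (p3 \lor \lnot p2)) \land (\lnot p1 \leftrightarrow p4)), \lnot p2.
    ((p4 \to (p3 \lor \lnot p2)) \land (\lnot p1 \leftrightarrow p4)): α-rule — add (p4 \to (p3 \lor \lnot p2)), (\lnot p1 \leftrightarrow p4).
    (p4 \to (p3 \lor \lnot p2)): β-rule — branch into \lnot p4  //  (p3 \lor \lnot p2).
      branch 2.1 (add \lnot p4):
        (\lnot p1 \leftrightarrow p4): β-rule — branch into \lnot p1, p4  //  \lnot \lnot p1, \lnot p4.
          branch 2.1.1 (add \lnot p1, p4):
            × closes — contains both p4 and \lnot p4.
          branch 2.1.2 (add \lnot \lnot p1, \lnot p4):
            ○ open, literals {p1=1, p2=0, p4=0}.
      branch 2.2 (add (p3 \lor \lnot p2)):
        (\lnot p1 \leftrightarrow p4): β-rule — branch into \lnot p1, p4  //  \lnot \lnot p1, \lnot p4.
          branch 2.2.1 (add \lnot p1, p4):
            (p3 \lor \lnot p2): β-rule — branch into p3  //  \lnot p2.
              branch 2.2.1.1 (add p3):
                ○ open, literals {p1=0, p2=0, p3=1, p4=1}.
              branch 2.2.1.2 (add \lnot p2):
                ○ open, literals {p1=0, p2=0, p4=1}.
          branch 2.2.2 (add \lnot \lnot p1, \lnot p4):
            (p3 \lor \lnot p2): β-rule — branch into p3  //  \lnot p2.
              branch 2.2.2.1 (add p3):
                ○ open, literals {p1=1, p2=0, p3=1, p4=0}.
              branch 2.2.2.2 (add \lnot p2):
                ○ open, literals {p1=1, p2=0, p4=0}.
1 branch closed, 6 open.
Each open branch fixes some atoms; the unmentioned ones are free. Counting distinct full assignments: branch {p2=1} (p1, p3, p4) contributes 8 new; branch {p1=1, p2=0, p4=0} (p3) contributes 2 new; branch {p1=0, p2=0, p3=1, p4=1} (none free) contributes 1 new; branch {p1=0, p2=0, p4=1} (p3) contributes 1 new; branch {p1=1, p2=0, p3=1, p4=0} (none free) contributes 0 new; branch {p1=1, p2=0, p4=0} (p3) contributes 0 new. Total: 12.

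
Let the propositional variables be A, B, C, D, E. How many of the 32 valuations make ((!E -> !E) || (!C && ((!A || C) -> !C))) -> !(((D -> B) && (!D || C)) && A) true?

Initial set: {(((!E -> !E) || (!C && ((!A || C) -> !C))) -> !(((D -> B) && (!D || C)) && A))}.
(((!E -> !E) || (!C && ((!A || C) -> !C))) -> !(((D -> B) && (!D || C)) && A)): β-rule — branch into !((!E -> !E) || (!C && ((!A || C) -> !C)))  //  !(((D -> B) && (!D || C)) && A).
  branch 1 (add !((!E -> !E) || (!C && ((!A || C) -> !C)))):
    !((!E -> !E) || (!C && ((!A || C) -> !C))): α-rule — add !(!E -> !E), !(!C && ((!A || C) -> !C)).
    !(!E -> !E): α-rule — add !E, !!E.
    × closes — contains both E and !E.
  branch 2 (add !(((D -> B) && (!D || C)) && A)):
    !(((D -> B) && (!D || C)) && A): β-rule — branch into !((D -> B) && (!D || C))  //  !A.
      branch 2.1 (add !((D -> B) && (!D || C))):
        !((D -> B) && (!D || C)): β-rule — branch into !(D -> B)  //  !(!D || C).
          branch 2.1.1 (add !(D -> B)):
            !(D -> B): α-rule — add D, !B.
            ○ open, literals {B=false, D=true}.
          branch 2.1.2 (add !(!D || C)):
            !(!D || C): α-rule — add !!D, !C.
            ○ open, literals {C=false, D=true}.
      branch 2.2 (add !A):
        ○ open, literals {A=false}.
1 branch closed, 3 open.
Each open branch fixes some atoms; the unmentioned ones are free. Counting distinct full assignments: branch {B=false, D=true} (A, C, E) contributes 8 new; branch {C=false, D=true} (A, B, E) contributes 4 new; branch {A=false} (B, C, D, E) contributes 10 new. Total: 22.

22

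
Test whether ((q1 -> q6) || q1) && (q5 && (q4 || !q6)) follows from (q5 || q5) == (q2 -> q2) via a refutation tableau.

No

Initial set: {T ((q5 || q5) == (q2 -> q2)); F (((q1 -> q6) || q1) && (q5 && (q4 || !q6)))}.
T ((q5 || q5) == (q2 -> q2)): β-rule — branch into T (q5 || q5), T (q2 -> q2)  //  F (q5 || q5), F (q2 -> q2).
  branch 1 (add T (q5 || q5), T (q2 -> q2)):
    F (((q1 -> q6) || q1) && (q5 && (q4 || !q6))): β-rule — branch into F ((q1 -> q6) || q1)  //  F (q5 && (q4 || !q6)).
      branch 1.1 (add F ((q1 -> q6) || q1)):
        F ((q1 -> q6) || q1): α-rule — add F (q1 -> q6), F q1.
        F (q1 -> q6): α-rule — add T q1, F q6.
        × closes — contains both q1 and !q1.
      branch 1.2 (add F (q5 && (q4 || !q6))):
        T (q5 || q5): β-rule — branch into T q5  //  T q5.
          branch 1.2.1 (add T q5):
            T (q2 -> q2): β-rule — branch into F q2  //  T q2.
              branch 1.2.1.1 (add F q2):
                F (q5 && (q4 || !q6)): β-rule — branch into F q5  //  F (q4 || !q6).
                  branch 1.2.1.1.1 (add F q5):
                    × closes — contains both q5 and !q5.
                  branch 1.2.1.1.2 (add F (q4 || !q6)):
                    F (q4 || !q6): α-rule — add F q4, F !q6.
                    ○ open, literals {q2=false, q4=false, q5=true, q6=true}.
              branch 1.2.1.2 (add T q2):
                F (q5 && (q4 || !q6)): β-rule — branch into F q5  //  F (q4 || !q6).
                  branch 1.2.1.2.1 (add F q5):
                    × closes — contains both q5 and !q5.
                  branch 1.2.1.2.2 (add F (q4 || !q6)):
                    F (q4 || !q6): α-rule — add F q4, F !q6.
                    ○ open, literals {q2=true, q4=false, q5=true, q6=true}.
          branch 1.2.2 (add T q5):
            T (q2 -> q2): β-rule — branch into F q2  //  T q2.
              branch 1.2.2.1 (add F q2):
                F (q5 && (q4 || !q6)): β-rule — branch into F q5  //  F (q4 || !q6).
                  branch 1.2.2.1.1 (add F q5):
                    × closes — contains both q5 and !q5.
                  branch 1.2.2.1.2 (add F (q4 || !q6)):
                    F (q4 || !q6): α-rule — add F q4, F !q6.
                    ○ open, literals {q2=false, q4=false, q5=true, q6=true}.
              branch 1.2.2.2 (add T q2):
                F (q5 && (q4 || !q6)): β-rule — branch into F q5  //  F (q4 || !q6).
                  branch 1.2.2.2.1 (add F q5):
                    × closes — contains both q5 and !q5.
                  branch 1.2.2.2.2 (add F (q4 || !q6)):
                    F (q4 || !q6): α-rule — add F q4, F !q6.
                    ○ open, literals {q2=true, q4=false, q5=true, q6=true}.
  branch 2 (add F (q5 || q5), F (q2 -> q2)):
    F (q5 || q5): α-rule — add F q5, F q5.
    F (q2 -> q2): α-rule — add T q2, F q2.
    × closes — contains both q2 and !q2.
6 branches closed, 4 open.
An open branch gives a countermodel: q2=false, q4=false, q5=true, q6=true (unmentioned atoms arbitrary); the premises hold there but the conclusion fails.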